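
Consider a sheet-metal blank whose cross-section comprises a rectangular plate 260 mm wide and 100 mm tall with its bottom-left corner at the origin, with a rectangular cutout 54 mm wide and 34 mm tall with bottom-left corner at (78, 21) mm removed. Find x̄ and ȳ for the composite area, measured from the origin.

x̄ = 131.90 mm, ȳ = 50.91 mm

Part | A | x̄ᵢ | ȳᵢ | A·x̄ᵢ | A·ȳᵢ
plate | 26000.00 | 130.00 | 50.00 | 3380000.00 | 1300000.00
hole | -1836.00 | 105.00 | 38.00 | -192780.00 | -69768.00
Σ | 24164.00 |  |  | 3187220.00 | 1230232.00
x̄ = 3187220.00 / 24164.00 = 131.90 mm
ȳ = 1230232.00 / 24164.00 = 50.91 mm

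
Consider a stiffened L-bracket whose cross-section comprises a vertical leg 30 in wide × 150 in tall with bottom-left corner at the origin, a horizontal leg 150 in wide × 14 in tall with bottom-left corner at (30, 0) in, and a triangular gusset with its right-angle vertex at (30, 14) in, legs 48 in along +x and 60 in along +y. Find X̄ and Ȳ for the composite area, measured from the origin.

vertical leg: A = 30 × 150 = 4500.00, centroid at (15.00, 75.00).
horizontal leg: A = 150 × 14 = 2100.00, centroid at (105.00, 7.00).
gusset: A = ½·48·60 = 1440.00, centroid at (46.00, 34.00).
ΣA = 8040.00 in²
ΣAX̄ = (4500.00)(15.00) + (2100.00)(105.00) + (1440.00)(46.00) = 354240.00 in³
ΣAȲ = (4500.00)(75.00) + (2100.00)(7.00) + (1440.00)(34.00) = 401160.00 in³
X̄ = 354240.00 / 8040.00 = 44.06 in
Ȳ = 401160.00 / 8040.00 = 49.90 in

X̄ = 44.06 in, Ȳ = 49.90 in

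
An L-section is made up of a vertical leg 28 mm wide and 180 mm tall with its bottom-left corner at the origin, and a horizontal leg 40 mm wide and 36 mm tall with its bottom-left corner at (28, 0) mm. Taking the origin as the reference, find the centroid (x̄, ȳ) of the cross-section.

x̄ = 21.56 mm, ȳ = 74.00 mm

Part | A | x̄ᵢ | ȳᵢ | A·x̄ᵢ | A·ȳᵢ
vertical leg | 5040.00 | 14.00 | 90.00 | 70560.00 | 453600.00
horizontal leg | 1440.00 | 48.00 | 18.00 | 69120.00 | 25920.00
Σ | 6480.00 |  |  | 139680.00 | 479520.00
x̄ = 139680.00 / 6480.00 = 21.56 mm
ȳ = 479520.00 / 6480.00 = 74.00 mm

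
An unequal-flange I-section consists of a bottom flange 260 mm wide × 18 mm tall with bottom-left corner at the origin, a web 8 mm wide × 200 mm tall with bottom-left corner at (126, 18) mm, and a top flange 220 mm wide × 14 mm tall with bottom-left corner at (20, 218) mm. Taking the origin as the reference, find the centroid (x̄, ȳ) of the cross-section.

x̄ = 130.00 mm, ȳ = 98.71 mm

Part | A | x̄ᵢ | ȳᵢ | A·x̄ᵢ | A·ȳᵢ
bottom flange | 4680.00 | 130.00 | 9.00 | 608400.00 | 42120.00
web | 1600.00 | 130.00 | 118.00 | 208000.00 | 188800.00
top flange | 3080.00 | 130.00 | 225.00 | 400400.00 | 693000.00
Σ | 9360.00 |  |  | 1216800.00 | 923920.00
x̄ = 1216800.00 / 9360.00 = 130.00 mm
ȳ = 923920.00 / 9360.00 = 98.71 mm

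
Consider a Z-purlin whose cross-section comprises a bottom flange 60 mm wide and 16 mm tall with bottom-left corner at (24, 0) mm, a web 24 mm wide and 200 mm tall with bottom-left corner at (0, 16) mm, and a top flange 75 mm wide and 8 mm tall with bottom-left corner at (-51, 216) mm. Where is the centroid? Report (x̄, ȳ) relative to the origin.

Part | A | x̄ᵢ | ȳᵢ | A·x̄ᵢ | A·ȳᵢ
bottom flange | 960.00 | 54.00 | 8.00 | 51840.00 | 7680.00
web | 4800.00 | 12.00 | 116.00 | 57600.00 | 556800.00
top flange | 600.00 | -13.50 | 220.00 | -8100.00 | 132000.00
Σ | 6360.00 |  |  | 101340.00 | 696480.00
x̄ = 101340.00 / 6360.00 = 15.93 mm
ȳ = 696480.00 / 6360.00 = 109.51 mm

x̄ = 15.93 mm, ȳ = 109.51 mm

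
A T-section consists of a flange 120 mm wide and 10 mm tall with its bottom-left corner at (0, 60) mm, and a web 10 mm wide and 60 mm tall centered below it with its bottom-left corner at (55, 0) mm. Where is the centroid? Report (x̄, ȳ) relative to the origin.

web: A = 10 × 60 = 600.00, centroid at (60.00, 30.00).
flange: A = 120 × 10 = 1200.00, centroid at (60.00, 65.00).
ΣA = 1800.00 mm², ΣAx̄ = 108000.00 mm³, ΣAȳ = 96000.00 mm³.
x̄ = 108000.00/1800.00 = 60.00 mm; ȳ = 96000.00/1800.00 = 53.33 mm.

x̄ = 60.00 mm, ȳ = 53.33 mm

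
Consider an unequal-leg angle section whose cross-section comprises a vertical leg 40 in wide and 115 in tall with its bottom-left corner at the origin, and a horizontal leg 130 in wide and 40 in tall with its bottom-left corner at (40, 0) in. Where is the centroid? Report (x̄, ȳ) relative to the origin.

x̄ = 65.10 in, ȳ = 37.60 in

vertical leg: A = 40 × 115 = 4600.00, centroid at (20.00, 57.50).
horizontal leg: A = 130 × 40 = 5200.00, centroid at (105.00, 20.00).
ΣA = 9800.00 in², ΣAx̄ = 638000.00 in³, ΣAȳ = 368500.00 in³.
x̄ = 638000.00/9800.00 = 65.10 in; ȳ = 368500.00/9800.00 = 37.60 in.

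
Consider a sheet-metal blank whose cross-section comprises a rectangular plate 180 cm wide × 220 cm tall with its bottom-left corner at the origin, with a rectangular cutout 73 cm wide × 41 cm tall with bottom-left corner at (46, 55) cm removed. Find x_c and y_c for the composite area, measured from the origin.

x_c = 90.61 cm, y_c = 112.82 cm

plate: A = 180 × 220 = 39600.00, centroid at (90.00, 110.00).
hole: A = −(73 × 41) = -2993.00, centroid at (82.50, 75.50).
ΣA = 36607.00 cm²
ΣAx_c = (39600.00)(90.00) + (-2993.00)(82.50) = 3317077.50 cm³
ΣAy_c = (39600.00)(110.00) + (-2993.00)(75.50) = 4130028.50 cm³
x_c = 3317077.50 / 36607.00 = 90.61 cm
y_c = 4130028.50 / 36607.00 = 112.82 cm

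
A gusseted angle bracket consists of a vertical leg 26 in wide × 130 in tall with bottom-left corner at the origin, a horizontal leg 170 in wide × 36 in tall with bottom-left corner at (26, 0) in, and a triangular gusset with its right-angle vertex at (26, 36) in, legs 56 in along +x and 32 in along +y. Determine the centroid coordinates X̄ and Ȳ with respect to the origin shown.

X̄ = 73.42 in, Ȳ = 35.75 in

Part | A | x̄ᵢ | ȳᵢ | A·x̄ᵢ | A·ȳᵢ
vertical leg | 3380.00 | 13.00 | 65.00 | 43940.00 | 219700.00
horizontal leg | 6120.00 | 111.00 | 18.00 | 679320.00 | 110160.00
gusset | 896.00 | 44.67 | 46.67 | 40021.33 | 41813.33
Σ | 10396.00 |  |  | 763281.33 | 371673.33
X̄ = 763281.33 / 10396.00 = 73.42 in
Ȳ = 371673.33 / 10396.00 = 35.75 in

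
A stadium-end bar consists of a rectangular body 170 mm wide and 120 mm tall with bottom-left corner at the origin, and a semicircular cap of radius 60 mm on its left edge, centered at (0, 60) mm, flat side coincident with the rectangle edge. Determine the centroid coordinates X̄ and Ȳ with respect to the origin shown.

Part | A | x̄ᵢ | ȳᵢ | A·x̄ᵢ | A·ȳᵢ
rectangular body | 20400.00 | 85.00 | 60.00 | 1734000.00 | 1224000.00
semicircular end | 5654.87 | -25.46 | 60.00 | -144000.00 | 339292.01
Σ | 26054.87 |  |  | 1590000.00 | 1563292.01
X̄ = 1590000.00 / 26054.87 = 61.03 mm
Ȳ = 1563292.01 / 26054.87 = 60.00 mm

X̄ = 61.03 mm, Ȳ = 60.00 mm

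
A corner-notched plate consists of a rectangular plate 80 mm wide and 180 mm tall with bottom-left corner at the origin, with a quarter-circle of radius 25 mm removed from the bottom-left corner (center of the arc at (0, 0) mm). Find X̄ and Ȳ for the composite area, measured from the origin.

X̄ = 41.04 mm, Ȳ = 92.80 mm

plate: A = 80 × 180 = 14400.00, centroid at (40.00, 90.00).
removed quarter-circle: A = −¼π·25² = -490.87, centroid at (10.61, 10.61).
ΣA = 13909.13 mm²
ΣAX̄ = (14400.00)(40.00) + (-490.87)(10.61) = 570791.67 mm³
ΣAȲ = (14400.00)(90.00) + (-490.87)(10.61) = 1290791.67 mm³
X̄ = 570791.67 / 13909.13 = 41.04 mm
Ȳ = 1290791.67 / 13909.13 = 92.80 mm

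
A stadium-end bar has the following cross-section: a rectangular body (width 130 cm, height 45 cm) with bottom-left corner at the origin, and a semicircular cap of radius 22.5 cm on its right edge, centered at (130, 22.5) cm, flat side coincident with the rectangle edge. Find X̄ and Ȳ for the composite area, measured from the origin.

Part | A | x̄ᵢ | ȳᵢ | A·x̄ᵢ | A·ȳᵢ
rectangular body | 5850.00 | 65.00 | 22.50 | 380250.00 | 131625.00
semicircular end | 795.22 | 139.55 | 22.50 | 110971.78 | 17892.35
Σ | 6645.22 |  |  | 491221.78 | 149517.35
X̄ = 491221.78 / 6645.22 = 73.92 cm
Ȳ = 149517.35 / 6645.22 = 22.50 cm

X̄ = 73.92 cm, Ȳ = 22.50 cm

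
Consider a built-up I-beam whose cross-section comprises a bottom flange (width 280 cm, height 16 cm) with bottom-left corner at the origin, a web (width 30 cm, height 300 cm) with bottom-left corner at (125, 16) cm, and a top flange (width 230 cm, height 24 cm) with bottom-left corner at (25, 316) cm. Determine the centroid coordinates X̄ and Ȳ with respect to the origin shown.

Part | A | x̄ᵢ | ȳᵢ | A·x̄ᵢ | A·ȳᵢ
bottom flange | 4480.00 | 140.00 | 8.00 | 627200.00 | 35840.00
web | 9000.00 | 140.00 | 166.00 | 1260000.00 | 1494000.00
top flange | 5520.00 | 140.00 | 328.00 | 772800.00 | 1810560.00
Σ | 19000.00 |  |  | 2660000.00 | 3340400.00
X̄ = 2660000.00 / 19000.00 = 140.00 cm
Ȳ = 3340400.00 / 19000.00 = 175.81 cm

X̄ = 140.00 cm, Ȳ = 175.81 cm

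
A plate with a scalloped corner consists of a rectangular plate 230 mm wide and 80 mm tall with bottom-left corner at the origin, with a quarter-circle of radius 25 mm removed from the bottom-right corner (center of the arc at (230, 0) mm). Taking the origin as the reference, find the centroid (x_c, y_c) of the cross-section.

Part | A | x̄ᵢ | ȳᵢ | A·x̄ᵢ | A·ȳᵢ
plate | 18400.00 | 115.00 | 40.00 | 2116000.00 | 736000.00
removed quarter-circle | -490.87 | 219.39 | 10.61 | -107692.65 | -5208.33
Σ | 17909.13 |  |  | 2008307.35 | 730791.67
x_c = 2008307.35 / 17909.13 = 112.14 mm
y_c = 730791.67 / 17909.13 = 40.81 mm

x_c = 112.14 mm, y_c = 40.81 mm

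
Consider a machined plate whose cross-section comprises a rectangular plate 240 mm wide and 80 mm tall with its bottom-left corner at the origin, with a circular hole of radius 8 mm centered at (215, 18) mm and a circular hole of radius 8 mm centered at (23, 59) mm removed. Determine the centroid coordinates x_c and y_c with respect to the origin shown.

plate: A = 240 × 80 = 19200.00, centroid at (120.00, 40.00).
hole 1: A = −π·8² = -201.06, centroid at (215.00, 18.00).
hole 2: A = −π·8² = -201.06, centroid at (23.00, 59.00).
ΣA = 18797.88 mm², ΣAx_c = 2256147.26 mm³, ΣAy_c = 752518.23 mm³.
x_c = 2256147.26/18797.88 = 120.02 mm; y_c = 752518.23/18797.88 = 40.03 mm.

x_c = 120.02 mm, y_c = 40.03 mm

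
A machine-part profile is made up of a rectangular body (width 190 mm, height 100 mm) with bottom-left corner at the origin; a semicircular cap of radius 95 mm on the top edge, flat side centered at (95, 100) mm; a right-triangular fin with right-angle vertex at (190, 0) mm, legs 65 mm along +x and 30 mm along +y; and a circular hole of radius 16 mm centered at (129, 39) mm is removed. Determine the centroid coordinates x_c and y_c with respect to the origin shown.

Part | A | x̄ᵢ | ȳᵢ | A·x̄ᵢ | A·ȳᵢ
rectangular body | 19000.00 | 95.00 | 50.00 | 1805000.00 | 950000.00
semicircular top | 14176.44 | 95.00 | 140.32 | 1346761.50 | 1989227.02
triangular fin | 975.00 | 211.67 | 10.00 | 206375.00 | 9750.00
hole | -804.25 | 129.00 | 39.00 | -103747.96 | -31365.66
Σ | 33347.19 |  |  | 3254388.54 | 2917611.36
x_c = 3254388.54 / 33347.19 = 97.59 mm
y_c = 2917611.36 / 33347.19 = 87.49 mm

x_c = 97.59 mm, y_c = 87.49 mm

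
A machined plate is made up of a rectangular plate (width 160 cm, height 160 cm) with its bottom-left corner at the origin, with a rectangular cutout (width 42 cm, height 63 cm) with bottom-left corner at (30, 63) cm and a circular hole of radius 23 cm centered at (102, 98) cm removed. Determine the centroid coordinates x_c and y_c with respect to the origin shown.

Part | A | x̄ᵢ | ȳᵢ | A·x̄ᵢ | A·ȳᵢ
plate | 25600.00 | 80.00 | 80.00 | 2048000.00 | 2048000.00
hole 1 | -2646.00 | 51.00 | 94.50 | -134946.00 | -250047.00
hole 2 | -1661.90 | 102.00 | 98.00 | -169514.06 | -162866.45
Σ | 21292.10 |  |  | 1743539.94 | 1635086.55
x_c = 1743539.94 / 21292.10 = 81.89 cm
y_c = 1635086.55 / 21292.10 = 76.79 cm

x_c = 81.89 cm, y_c = 76.79 cm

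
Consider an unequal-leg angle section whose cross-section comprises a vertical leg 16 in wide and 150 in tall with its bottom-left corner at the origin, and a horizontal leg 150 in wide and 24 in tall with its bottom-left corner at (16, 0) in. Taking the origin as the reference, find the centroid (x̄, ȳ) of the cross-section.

vertical leg: A = 16 × 150 = 2400.00, centroid at (8.00, 75.00).
horizontal leg: A = 150 × 24 = 3600.00, centroid at (91.00, 12.00).
ΣA = 6000.00 in²
ΣAx̄ = (2400.00)(8.00) + (3600.00)(91.00) = 346800.00 in³
ΣAȳ = (2400.00)(75.00) + (3600.00)(12.00) = 223200.00 in³
x̄ = 346800.00 / 6000.00 = 57.80 in
ȳ = 223200.00 / 6000.00 = 37.20 in

x̄ = 57.80 in, ȳ = 37.20 in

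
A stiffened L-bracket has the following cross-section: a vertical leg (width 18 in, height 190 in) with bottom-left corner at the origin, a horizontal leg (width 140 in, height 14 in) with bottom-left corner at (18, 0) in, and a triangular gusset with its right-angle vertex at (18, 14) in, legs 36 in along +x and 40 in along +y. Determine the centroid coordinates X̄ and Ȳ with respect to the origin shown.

Part | A | x̄ᵢ | ȳᵢ | A·x̄ᵢ | A·ȳᵢ
vertical leg | 3420.00 | 9.00 | 95.00 | 30780.00 | 324900.00
horizontal leg | 1960.00 | 88.00 | 7.00 | 172480.00 | 13720.00
gusset | 720.00 | 30.00 | 27.33 | 21600.00 | 19680.00
Σ | 6100.00 |  |  | 224860.00 | 358300.00
X̄ = 224860.00 / 6100.00 = 36.86 in
Ȳ = 358300.00 / 6100.00 = 58.74 in

X̄ = 36.86 in, Ȳ = 58.74 in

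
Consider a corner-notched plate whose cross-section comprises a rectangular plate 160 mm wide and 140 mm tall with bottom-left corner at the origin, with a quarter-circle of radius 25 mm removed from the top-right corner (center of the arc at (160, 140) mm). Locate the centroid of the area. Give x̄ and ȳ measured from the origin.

x̄ = 78.45 mm, ȳ = 68.67 mm

plate: A = 160 × 140 = 22400.00, centroid at (80.00, 70.00).
removed quarter-circle: A = −¼π·25² = -490.87, centroid at (149.39, 129.39).
ΣA = 21909.13 mm², ΣAx̄ = 1718668.52 mm³, ΣAȳ = 1504485.99 mm³.
x̄ = 1718668.52/21909.13 = 78.45 mm; ȳ = 1504485.99/21909.13 = 68.67 mm.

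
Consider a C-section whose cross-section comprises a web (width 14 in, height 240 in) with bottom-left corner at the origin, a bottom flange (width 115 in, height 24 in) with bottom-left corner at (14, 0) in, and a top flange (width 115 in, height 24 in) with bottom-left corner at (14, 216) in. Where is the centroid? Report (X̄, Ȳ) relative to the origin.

web: A = 14 × 240 = 3360.00, centroid at (7.00, 120.00).
bottom flange: A = 115 × 24 = 2760.00, centroid at (71.50, 12.00).
top flange: A = 115 × 24 = 2760.00, centroid at (71.50, 228.00).
ΣA = 8880.00 in², ΣAX̄ = 418200.00 in³, ΣAȲ = 1065600.00 in³.
X̄ = 418200.00/8880.00 = 47.09 in; Ȳ = 1065600.00/8880.00 = 120.00 in.

X̄ = 47.09 in, Ȳ = 120.00 in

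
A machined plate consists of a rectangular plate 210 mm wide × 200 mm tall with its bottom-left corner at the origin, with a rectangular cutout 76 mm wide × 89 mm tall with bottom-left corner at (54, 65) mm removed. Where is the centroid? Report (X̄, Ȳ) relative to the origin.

plate: A = 210 × 200 = 42000.00, centroid at (105.00, 100.00).
hole: A = −(76 × 89) = -6764.00, centroid at (92.00, 109.50).
ΣA = 35236.00 mm², ΣAX̄ = 3787712.00 mm³, ΣAȲ = 3459342.00 mm³.
X̄ = 3787712.00/35236.00 = 107.50 mm; Ȳ = 3459342.00/35236.00 = 98.18 mm.

X̄ = 107.50 mm, Ȳ = 98.18 mm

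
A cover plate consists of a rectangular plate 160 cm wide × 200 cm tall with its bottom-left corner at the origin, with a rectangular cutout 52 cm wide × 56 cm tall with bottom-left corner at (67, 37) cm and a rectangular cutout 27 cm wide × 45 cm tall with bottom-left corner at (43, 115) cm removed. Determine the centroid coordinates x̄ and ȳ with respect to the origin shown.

Part | A | x̄ᵢ | ȳᵢ | A·x̄ᵢ | A·ȳᵢ
plate | 32000.00 | 80.00 | 100.00 | 2560000.00 | 3200000.00
hole 1 | -2912.00 | 93.00 | 65.00 | -270816.00 | -189280.00
hole 2 | -1215.00 | 56.50 | 137.50 | -68647.50 | -167062.50
Σ | 27873.00 |  |  | 2220536.50 | 2843657.50
x̄ = 2220536.50 / 27873.00 = 79.67 cm
ȳ = 2843657.50 / 27873.00 = 102.02 cm

x̄ = 79.67 cm, ȳ = 102.02 cm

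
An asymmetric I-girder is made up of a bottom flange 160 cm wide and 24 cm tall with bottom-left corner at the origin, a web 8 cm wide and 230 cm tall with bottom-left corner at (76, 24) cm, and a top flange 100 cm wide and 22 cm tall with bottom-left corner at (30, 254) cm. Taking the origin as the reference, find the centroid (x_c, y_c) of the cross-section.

bottom flange: A = 160 × 24 = 3840.00, centroid at (80.00, 12.00).
web: A = 8 × 230 = 1840.00, centroid at (80.00, 139.00).
top flange: A = 100 × 22 = 2200.00, centroid at (80.00, 265.00).
ΣA = 7880.00 cm²
ΣAx_c = (3840.00)(80.00) + (1840.00)(80.00) + (2200.00)(80.00) = 630400.00 cm³
ΣAy_c = (3840.00)(12.00) + (1840.00)(139.00) + (2200.00)(265.00) = 884840.00 cm³
x_c = 630400.00 / 7880.00 = 80.00 cm
y_c = 884840.00 / 7880.00 = 112.29 cm

x_c = 80.00 cm, y_c = 112.29 cm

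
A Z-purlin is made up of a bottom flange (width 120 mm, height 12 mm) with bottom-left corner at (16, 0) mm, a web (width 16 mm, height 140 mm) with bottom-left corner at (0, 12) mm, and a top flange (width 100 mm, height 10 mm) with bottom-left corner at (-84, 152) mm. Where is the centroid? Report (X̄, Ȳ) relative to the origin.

bottom flange: A = 120 × 12 = 1440.00, centroid at (76.00, 6.00).
web: A = 16 × 140 = 2240.00, centroid at (8.00, 82.00).
top flange: A = 100 × 10 = 1000.00, centroid at (-34.00, 157.00).
ΣA = 4680.00 mm²
ΣAX̄ = (1440.00)(76.00) + (2240.00)(8.00) + (1000.00)(-34.00) = 93360.00 mm³
ΣAȲ = (1440.00)(6.00) + (2240.00)(82.00) + (1000.00)(157.00) = 349320.00 mm³
X̄ = 93360.00 / 4680.00 = 19.95 mm
Ȳ = 349320.00 / 4680.00 = 74.64 mm

X̄ = 19.95 mm, Ȳ = 74.64 mm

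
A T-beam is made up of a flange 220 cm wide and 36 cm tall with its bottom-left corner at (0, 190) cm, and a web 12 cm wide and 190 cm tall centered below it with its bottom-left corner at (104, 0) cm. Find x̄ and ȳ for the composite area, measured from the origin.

x̄ = 110.00 cm, ȳ = 182.74 cm

web: A = 12 × 190 = 2280.00, centroid at (110.00, 95.00).
flange: A = 220 × 36 = 7920.00, centroid at (110.00, 208.00).
ΣA = 10200.00 cm², ΣAx̄ = 1122000.00 cm³, ΣAȳ = 1863960.00 cm³.
x̄ = 1122000.00/10200.00 = 110.00 cm; ȳ = 1863960.00/10200.00 = 182.74 cm.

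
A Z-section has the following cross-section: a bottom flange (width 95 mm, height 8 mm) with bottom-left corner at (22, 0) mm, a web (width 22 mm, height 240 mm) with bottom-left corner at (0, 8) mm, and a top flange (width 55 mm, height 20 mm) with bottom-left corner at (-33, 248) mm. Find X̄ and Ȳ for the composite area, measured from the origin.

Part | A | x̄ᵢ | ȳᵢ | A·x̄ᵢ | A·ȳᵢ
bottom flange | 760.00 | 69.50 | 4.00 | 52820.00 | 3040.00
web | 5280.00 | 11.00 | 128.00 | 58080.00 | 675840.00
top flange | 1100.00 | -5.50 | 258.00 | -6050.00 | 283800.00
Σ | 7140.00 |  |  | 104850.00 | 962680.00
X̄ = 104850.00 / 7140.00 = 14.68 mm
Ȳ = 962680.00 / 7140.00 = 134.83 mm

X̄ = 14.68 mm, Ȳ = 134.83 mm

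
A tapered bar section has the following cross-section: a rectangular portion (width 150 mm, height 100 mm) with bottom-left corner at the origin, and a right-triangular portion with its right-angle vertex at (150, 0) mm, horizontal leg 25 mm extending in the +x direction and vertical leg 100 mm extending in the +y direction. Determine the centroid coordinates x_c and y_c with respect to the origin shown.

x_c = 81.41 mm, y_c = 48.72 mm

rectangular portion: A = 150 × 100 = 15000.00, centroid at (75.00, 50.00).
triangular portion: A = ½·25·100 = 1250.00, centroid at (158.33, 33.33).
ΣA = 16250.00 mm², ΣAx_c = 1322916.67 mm³, ΣAy_c = 791666.67 mm³.
x_c = 1322916.67/16250.00 = 81.41 mm; y_c = 791666.67/16250.00 = 48.72 mm.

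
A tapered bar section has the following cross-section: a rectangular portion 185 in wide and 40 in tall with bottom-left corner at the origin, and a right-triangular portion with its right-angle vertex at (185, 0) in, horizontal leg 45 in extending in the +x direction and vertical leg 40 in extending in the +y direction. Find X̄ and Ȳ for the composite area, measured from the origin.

X̄ = 104.16 in, Ȳ = 19.28 in

Part | A | x̄ᵢ | ȳᵢ | A·x̄ᵢ | A·ȳᵢ
rectangular portion | 7400.00 | 92.50 | 20.00 | 684500.00 | 148000.00
triangular portion | 900.00 | 200.00 | 13.33 | 180000.00 | 12000.00
Σ | 8300.00 |  |  | 864500.00 | 160000.00
X̄ = 864500.00 / 8300.00 = 104.16 in
Ȳ = 160000.00 / 8300.00 = 19.28 in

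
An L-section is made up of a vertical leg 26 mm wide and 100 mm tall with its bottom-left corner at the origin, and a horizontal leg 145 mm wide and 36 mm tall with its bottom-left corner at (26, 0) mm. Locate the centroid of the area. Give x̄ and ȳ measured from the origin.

x̄ = 70.07 mm, ȳ = 28.64 mm

vertical leg: A = 26 × 100 = 2600.00, centroid at (13.00, 50.00).
horizontal leg: A = 145 × 36 = 5220.00, centroid at (98.50, 18.00).
ΣA = 7820.00 mm²
ΣAx̄ = (2600.00)(13.00) + (5220.00)(98.50) = 547970.00 mm³
ΣAȳ = (2600.00)(50.00) + (5220.00)(18.00) = 223960.00 mm³
x̄ = 547970.00 / 7820.00 = 70.07 mm
ȳ = 223960.00 / 7820.00 = 28.64 mm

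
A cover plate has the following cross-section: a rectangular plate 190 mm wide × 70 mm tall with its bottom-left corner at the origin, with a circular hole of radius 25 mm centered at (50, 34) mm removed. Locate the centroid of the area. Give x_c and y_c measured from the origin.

x_c = 102.79 mm, y_c = 35.17 mm

Part | A | x̄ᵢ | ȳᵢ | A·x̄ᵢ | A·ȳᵢ
plate | 13300.00 | 95.00 | 35.00 | 1263500.00 | 465500.00
hole | -1963.50 | 50.00 | 34.00 | -98174.77 | -66758.84
Σ | 11336.50 |  |  | 1165325.23 | 398741.16
x_c = 1165325.23 / 11336.50 = 102.79 mm
y_c = 398741.16 / 11336.50 = 35.17 mm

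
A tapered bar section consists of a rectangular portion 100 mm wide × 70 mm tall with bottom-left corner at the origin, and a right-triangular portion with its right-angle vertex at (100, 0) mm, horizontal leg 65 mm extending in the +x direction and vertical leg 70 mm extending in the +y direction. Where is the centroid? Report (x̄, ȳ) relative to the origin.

rectangular portion: A = 100 × 70 = 7000.00, centroid at (50.00, 35.00).
triangular portion: A = ½·65·70 = 2275.00, centroid at (121.67, 23.33).
ΣA = 9275.00 mm², ΣAx̄ = 626791.67 mm³, ΣAȳ = 298083.33 mm³.
x̄ = 626791.67/9275.00 = 67.58 mm; ȳ = 298083.33/9275.00 = 32.14 mm.

x̄ = 67.58 mm, ȳ = 32.14 mm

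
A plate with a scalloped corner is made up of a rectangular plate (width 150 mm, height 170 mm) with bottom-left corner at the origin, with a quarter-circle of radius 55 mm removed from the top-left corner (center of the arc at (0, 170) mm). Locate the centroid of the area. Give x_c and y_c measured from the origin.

x_c = 80.31 mm, y_c = 78.67 mm

Part | A | x̄ᵢ | ȳᵢ | A·x̄ᵢ | A·ȳᵢ
plate | 25500.00 | 75.00 | 85.00 | 1912500.00 | 2167500.00
removed quarter-circle | -2375.83 | 23.34 | 146.66 | -55458.33 | -348432.67
Σ | 23124.17 |  |  | 1857041.67 | 1819067.33
x_c = 1857041.67 / 23124.17 = 80.31 mm
y_c = 1819067.33 / 23124.17 = 78.67 mm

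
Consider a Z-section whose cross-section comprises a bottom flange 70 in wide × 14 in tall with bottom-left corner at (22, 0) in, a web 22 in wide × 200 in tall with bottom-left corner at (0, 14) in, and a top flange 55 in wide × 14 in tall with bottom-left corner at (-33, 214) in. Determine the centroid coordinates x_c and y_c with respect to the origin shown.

x_c = 16.26 in, y_c = 110.35 in

bottom flange: A = 70 × 14 = 980.00, centroid at (57.00, 7.00).
web: A = 22 × 200 = 4400.00, centroid at (11.00, 114.00).
top flange: A = 55 × 14 = 770.00, centroid at (-5.50, 221.00).
ΣA = 6150.00 in², ΣAx_c = 100025.00 in³, ΣAy_c = 678630.00 in³.
x_c = 100025.00/6150.00 = 16.26 in; y_c = 678630.00/6150.00 = 110.35 in.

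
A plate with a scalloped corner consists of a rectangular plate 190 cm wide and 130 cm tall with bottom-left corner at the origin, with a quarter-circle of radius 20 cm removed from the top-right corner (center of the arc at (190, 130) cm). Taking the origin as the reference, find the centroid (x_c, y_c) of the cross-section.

plate: A = 190 × 130 = 24700.00, centroid at (95.00, 65.00).
removed quarter-circle: A = −¼π·20² = -314.16, centroid at (181.51, 121.51).
ΣA = 24385.84 cm², ΣAx_c = 2289476.41 cm³, ΣAy_c = 1567325.96 cm³.
x_c = 2289476.41/24385.84 = 93.89 cm; y_c = 1567325.96/24385.84 = 64.27 cm.

x_c = 93.89 cm, y_c = 64.27 cm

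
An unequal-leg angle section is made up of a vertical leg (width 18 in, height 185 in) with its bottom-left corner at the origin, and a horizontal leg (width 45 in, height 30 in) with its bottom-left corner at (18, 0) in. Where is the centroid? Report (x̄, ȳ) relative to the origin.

vertical leg: A = 18 × 185 = 3330.00, centroid at (9.00, 92.50).
horizontal leg: A = 45 × 30 = 1350.00, centroid at (40.50, 15.00).
ΣA = 4680.00 in²
ΣAx̄ = (3330.00)(9.00) + (1350.00)(40.50) = 84645.00 in³
ΣAȳ = (3330.00)(92.50) + (1350.00)(15.00) = 328275.00 in³
x̄ = 84645.00 / 4680.00 = 18.09 in
ȳ = 328275.00 / 4680.00 = 70.14 in

x̄ = 18.09 in, ȳ = 70.14 in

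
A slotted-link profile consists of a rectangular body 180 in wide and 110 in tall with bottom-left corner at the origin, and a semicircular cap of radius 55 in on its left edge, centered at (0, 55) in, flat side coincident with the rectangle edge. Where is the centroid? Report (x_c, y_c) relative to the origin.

x_c = 68.06 in, y_c = 55.00 in

rectangular body: A = 180 × 110 = 19800.00, centroid at (90.00, 55.00).
semicircular end: A = ½π·55² = 4751.66, centroid at (-23.34, 55.00).
ΣA = 24551.66 in²
ΣAx_c = (19800.00)(90.00) + (4751.66)(-23.34) = 1671083.33 in³
ΣAy_c = (19800.00)(55.00) + (4751.66)(55.00) = 1350341.24 in³
x_c = 1671083.33 / 24551.66 = 68.06 in
y_c = 1350341.24 / 24551.66 = 55.00 in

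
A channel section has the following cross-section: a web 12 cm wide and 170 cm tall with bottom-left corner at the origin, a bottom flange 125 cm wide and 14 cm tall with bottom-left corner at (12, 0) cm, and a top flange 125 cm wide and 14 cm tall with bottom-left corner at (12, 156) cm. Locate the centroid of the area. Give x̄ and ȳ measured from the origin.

x̄ = 49.28 cm, ȳ = 85.00 cm

Part | A | x̄ᵢ | ȳᵢ | A·x̄ᵢ | A·ȳᵢ
web | 2040.00 | 6.00 | 85.00 | 12240.00 | 173400.00
bottom flange | 1750.00 | 74.50 | 7.00 | 130375.00 | 12250.00
top flange | 1750.00 | 74.50 | 163.00 | 130375.00 | 285250.00
Σ | 5540.00 |  |  | 272990.00 | 470900.00
x̄ = 272990.00 / 5540.00 = 49.28 cm
ȳ = 470900.00 / 5540.00 = 85.00 cm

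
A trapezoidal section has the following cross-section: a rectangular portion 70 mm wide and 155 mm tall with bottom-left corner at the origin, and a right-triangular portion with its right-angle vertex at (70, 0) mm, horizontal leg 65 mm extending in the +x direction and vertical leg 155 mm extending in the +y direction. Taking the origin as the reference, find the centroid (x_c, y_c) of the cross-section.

x_c = 52.97 mm, y_c = 69.31 mm

rectangular portion: A = 70 × 155 = 10850.00, centroid at (35.00, 77.50).
triangular portion: A = ½·65·155 = 5037.50, centroid at (91.67, 51.67).
ΣA = 15887.50 mm²
ΣAx_c = (10850.00)(35.00) + (5037.50)(91.67) = 841520.83 mm³
ΣAy_c = (10850.00)(77.50) + (5037.50)(51.67) = 1101145.83 mm³
x_c = 841520.83 / 15887.50 = 52.97 mm
y_c = 1101145.83 / 15887.50 = 69.31 mm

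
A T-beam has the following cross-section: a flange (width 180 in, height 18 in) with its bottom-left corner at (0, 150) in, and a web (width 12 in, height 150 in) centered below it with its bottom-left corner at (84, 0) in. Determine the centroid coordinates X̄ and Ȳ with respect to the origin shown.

X̄ = 90.00 in, Ȳ = 129.00 in

web: A = 12 × 150 = 1800.00, centroid at (90.00, 75.00).
flange: A = 180 × 18 = 3240.00, centroid at (90.00, 159.00).
ΣA = 5040.00 in², ΣAX̄ = 453600.00 in³, ΣAȲ = 650160.00 in³.
X̄ = 453600.00/5040.00 = 90.00 in; Ȳ = 650160.00/5040.00 = 129.00 in.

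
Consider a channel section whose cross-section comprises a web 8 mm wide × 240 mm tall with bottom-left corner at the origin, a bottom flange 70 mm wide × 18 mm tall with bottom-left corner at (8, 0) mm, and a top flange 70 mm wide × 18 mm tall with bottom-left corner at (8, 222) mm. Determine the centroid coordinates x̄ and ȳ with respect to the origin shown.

web: A = 8 × 240 = 1920.00, centroid at (4.00, 120.00).
bottom flange: A = 70 × 18 = 1260.00, centroid at (43.00, 9.00).
top flange: A = 70 × 18 = 1260.00, centroid at (43.00, 231.00).
ΣA = 4440.00 mm², ΣAx̄ = 116040.00 mm³, ΣAȳ = 532800.00 mm³.
x̄ = 116040.00/4440.00 = 26.14 mm; ȳ = 532800.00/4440.00 = 120.00 mm.

x̄ = 26.14 mm, ȳ = 120.00 mm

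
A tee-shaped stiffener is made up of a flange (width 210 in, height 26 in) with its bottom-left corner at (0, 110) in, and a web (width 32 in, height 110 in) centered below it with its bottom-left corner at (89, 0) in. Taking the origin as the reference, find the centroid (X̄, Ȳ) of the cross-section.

X̄ = 105.00 in, Ȳ = 96.35 in

web: A = 32 × 110 = 3520.00, centroid at (105.00, 55.00).
flange: A = 210 × 26 = 5460.00, centroid at (105.00, 123.00).
ΣA = 8980.00 in², ΣAX̄ = 942900.00 in³, ΣAȲ = 865180.00 in³.
X̄ = 942900.00/8980.00 = 105.00 in; Ȳ = 865180.00/8980.00 = 96.35 in.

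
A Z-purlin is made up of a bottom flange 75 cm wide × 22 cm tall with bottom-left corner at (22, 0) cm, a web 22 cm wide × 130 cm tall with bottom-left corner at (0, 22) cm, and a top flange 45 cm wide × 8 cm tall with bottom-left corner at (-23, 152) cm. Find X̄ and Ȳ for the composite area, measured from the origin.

bottom flange: A = 75 × 22 = 1650.00, centroid at (59.50, 11.00).
web: A = 22 × 130 = 2860.00, centroid at (11.00, 87.00).
top flange: A = 45 × 8 = 360.00, centroid at (-0.50, 156.00).
ΣA = 4870.00 cm², ΣAX̄ = 129455.00 cm³, ΣAȲ = 323130.00 cm³.
X̄ = 129455.00/4870.00 = 26.58 cm; Ȳ = 323130.00/4870.00 = 66.35 cm.

X̄ = 26.58 cm, Ȳ = 66.35 cm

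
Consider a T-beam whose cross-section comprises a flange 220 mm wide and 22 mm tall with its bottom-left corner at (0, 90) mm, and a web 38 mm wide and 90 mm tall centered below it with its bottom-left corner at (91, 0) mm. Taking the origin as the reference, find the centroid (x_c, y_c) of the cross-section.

web: A = 38 × 90 = 3420.00, centroid at (110.00, 45.00).
flange: A = 220 × 22 = 4840.00, centroid at (110.00, 101.00).
ΣA = 8260.00 mm²
ΣAx_c = (3420.00)(110.00) + (4840.00)(110.00) = 908600.00 mm³
ΣAy_c = (3420.00)(45.00) + (4840.00)(101.00) = 642740.00 mm³
x_c = 908600.00 / 8260.00 = 110.00 mm
y_c = 642740.00 / 8260.00 = 77.81 mm

x_c = 110.00 mm, y_c = 77.81 mm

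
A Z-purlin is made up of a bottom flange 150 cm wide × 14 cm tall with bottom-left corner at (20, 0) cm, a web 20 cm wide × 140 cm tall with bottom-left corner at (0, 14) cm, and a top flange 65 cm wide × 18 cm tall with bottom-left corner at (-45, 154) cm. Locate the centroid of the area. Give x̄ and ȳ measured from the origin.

x̄ = 35.07 cm, ȳ = 72.59 cm

bottom flange: A = 150 × 14 = 2100.00, centroid at (95.00, 7.00).
web: A = 20 × 140 = 2800.00, centroid at (10.00, 84.00).
top flange: A = 65 × 18 = 1170.00, centroid at (-12.50, 163.00).
ΣA = 6070.00 cm²
ΣAx̄ = (2100.00)(95.00) + (2800.00)(10.00) + (1170.00)(-12.50) = 212875.00 cm³
ΣAȳ = (2100.00)(7.00) + (2800.00)(84.00) + (1170.00)(163.00) = 440610.00 cm³
x̄ = 212875.00 / 6070.00 = 35.07 cm
ȳ = 440610.00 / 6070.00 = 72.59 cm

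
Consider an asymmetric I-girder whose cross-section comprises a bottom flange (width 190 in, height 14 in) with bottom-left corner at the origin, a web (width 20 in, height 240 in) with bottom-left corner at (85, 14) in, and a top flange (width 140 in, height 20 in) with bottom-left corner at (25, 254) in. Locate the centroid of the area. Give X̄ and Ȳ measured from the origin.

X̄ = 95.00 in, Ȳ = 136.55 in

Part | A | x̄ᵢ | ȳᵢ | A·x̄ᵢ | A·ȳᵢ
bottom flange | 2660.00 | 95.00 | 7.00 | 252700.00 | 18620.00
web | 4800.00 | 95.00 | 134.00 | 456000.00 | 643200.00
top flange | 2800.00 | 95.00 | 264.00 | 266000.00 | 739200.00
Σ | 10260.00 |  |  | 974700.00 | 1401020.00
X̄ = 974700.00 / 10260.00 = 95.00 in
Ȳ = 1401020.00 / 10260.00 = 136.55 in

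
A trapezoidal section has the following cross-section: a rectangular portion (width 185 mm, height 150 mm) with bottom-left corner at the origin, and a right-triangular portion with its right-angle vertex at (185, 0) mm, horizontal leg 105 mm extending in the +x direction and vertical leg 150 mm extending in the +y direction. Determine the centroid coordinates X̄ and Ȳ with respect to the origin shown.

rectangular portion: A = 185 × 150 = 27750.00, centroid at (92.50, 75.00).
triangular portion: A = ½·105·150 = 7875.00, centroid at (220.00, 50.00).
ΣA = 35625.00 mm²
ΣAX̄ = (27750.00)(92.50) + (7875.00)(220.00) = 4299375.00 mm³
ΣAȲ = (27750.00)(75.00) + (7875.00)(50.00) = 2475000.00 mm³
X̄ = 4299375.00 / 35625.00 = 120.68 mm
Ȳ = 2475000.00 / 35625.00 = 69.47 mm

X̄ = 120.68 mm, Ȳ = 69.47 mm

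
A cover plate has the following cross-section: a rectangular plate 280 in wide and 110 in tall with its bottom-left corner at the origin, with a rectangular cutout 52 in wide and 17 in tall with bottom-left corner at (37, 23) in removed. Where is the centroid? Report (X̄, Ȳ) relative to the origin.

Part | A | x̄ᵢ | ȳᵢ | A·x̄ᵢ | A·ȳᵢ
plate | 30800.00 | 140.00 | 55.00 | 4312000.00 | 1694000.00
hole | -884.00 | 63.00 | 31.50 | -55692.00 | -27846.00
Σ | 29916.00 |  |  | 4256308.00 | 1666154.00
X̄ = 4256308.00 / 29916.00 = 142.28 in
Ȳ = 1666154.00 / 29916.00 = 55.69 in

X̄ = 142.28 in, Ȳ = 55.69 in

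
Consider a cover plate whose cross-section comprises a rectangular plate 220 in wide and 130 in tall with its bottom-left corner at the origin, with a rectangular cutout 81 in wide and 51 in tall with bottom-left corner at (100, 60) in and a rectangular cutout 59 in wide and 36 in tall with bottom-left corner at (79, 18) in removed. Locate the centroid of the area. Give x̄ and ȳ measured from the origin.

plate: A = 220 × 130 = 28600.00, centroid at (110.00, 65.00).
hole 1: A = −(81 × 51) = -4131.00, centroid at (140.50, 85.50).
hole 2: A = −(59 × 36) = -2124.00, centroid at (108.50, 36.00).
ΣA = 22345.00 in², ΣAx̄ = 2335140.50 in³, ΣAȳ = 1429335.50 in³.
x̄ = 2335140.50/22345.00 = 104.50 in; ȳ = 1429335.50/22345.00 = 63.97 in.

x̄ = 104.50 in, ȳ = 63.97 in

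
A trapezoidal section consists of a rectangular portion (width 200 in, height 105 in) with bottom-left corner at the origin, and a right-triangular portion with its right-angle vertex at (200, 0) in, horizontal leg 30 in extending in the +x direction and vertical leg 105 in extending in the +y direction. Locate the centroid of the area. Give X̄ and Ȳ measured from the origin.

X̄ = 107.67 in, Ȳ = 51.28 in

rectangular portion: A = 200 × 105 = 21000.00, centroid at (100.00, 52.50).
triangular portion: A = ½·30·105 = 1575.00, centroid at (210.00, 35.00).
ΣA = 22575.00 in², ΣAX̄ = 2430750.00 in³, ΣAȲ = 1157625.00 in³.
X̄ = 2430750.00/22575.00 = 107.67 in; Ȳ = 1157625.00/22575.00 = 51.28 in.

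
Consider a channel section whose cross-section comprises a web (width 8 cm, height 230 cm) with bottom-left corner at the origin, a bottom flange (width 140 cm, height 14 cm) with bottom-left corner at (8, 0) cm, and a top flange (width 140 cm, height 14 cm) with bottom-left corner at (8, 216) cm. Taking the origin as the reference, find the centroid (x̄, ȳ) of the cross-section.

web: A = 8 × 230 = 1840.00, centroid at (4.00, 115.00).
bottom flange: A = 140 × 14 = 1960.00, centroid at (78.00, 7.00).
top flange: A = 140 × 14 = 1960.00, centroid at (78.00, 223.00).
ΣA = 5760.00 cm²
ΣAx̄ = (1840.00)(4.00) + (1960.00)(78.00) + (1960.00)(78.00) = 313120.00 cm³
ΣAȳ = (1840.00)(115.00) + (1960.00)(7.00) + (1960.00)(223.00) = 662400.00 cm³
x̄ = 313120.00 / 5760.00 = 54.36 cm
ȳ = 662400.00 / 5760.00 = 115.00 cm

x̄ = 54.36 cm, ȳ = 115.00 cm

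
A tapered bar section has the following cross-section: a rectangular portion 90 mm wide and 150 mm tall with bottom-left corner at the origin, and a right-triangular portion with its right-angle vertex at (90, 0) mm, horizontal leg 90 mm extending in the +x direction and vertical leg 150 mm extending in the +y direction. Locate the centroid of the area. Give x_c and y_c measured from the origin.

rectangular portion: A = 90 × 150 = 13500.00, centroid at (45.00, 75.00).
triangular portion: A = ½·90·150 = 6750.00, centroid at (120.00, 50.00).
ΣA = 20250.00 mm², ΣAx_c = 1417500.00 mm³, ΣAy_c = 1350000.00 mm³.
x_c = 1417500.00/20250.00 = 70.00 mm; y_c = 1350000.00/20250.00 = 66.67 mm.

x_c = 70.00 mm, y_c = 66.67 mm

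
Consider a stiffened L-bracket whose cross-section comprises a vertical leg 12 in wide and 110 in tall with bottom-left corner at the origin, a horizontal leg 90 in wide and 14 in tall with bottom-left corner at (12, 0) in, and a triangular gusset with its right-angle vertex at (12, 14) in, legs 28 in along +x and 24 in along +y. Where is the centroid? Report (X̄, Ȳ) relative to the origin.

vertical leg: A = 12 × 110 = 1320.00, centroid at (6.00, 55.00).
horizontal leg: A = 90 × 14 = 1260.00, centroid at (57.00, 7.00).
gusset: A = ½·28·24 = 336.00, centroid at (21.33, 22.00).
ΣA = 2916.00 in²
ΣAX̄ = (1320.00)(6.00) + (1260.00)(57.00) + (336.00)(21.33) = 86908.00 in³
ΣAȲ = (1320.00)(55.00) + (1260.00)(7.00) + (336.00)(22.00) = 88812.00 in³
X̄ = 86908.00 / 2916.00 = 29.80 in
Ȳ = 88812.00 / 2916.00 = 30.46 in

X̄ = 29.80 in, Ȳ = 30.46 in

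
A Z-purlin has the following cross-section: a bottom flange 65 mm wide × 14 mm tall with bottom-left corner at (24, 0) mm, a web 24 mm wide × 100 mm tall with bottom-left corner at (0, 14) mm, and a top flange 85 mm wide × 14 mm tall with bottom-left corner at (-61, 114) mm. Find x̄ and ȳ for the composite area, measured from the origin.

x̄ = 12.93 mm, ȳ = 67.55 mm

bottom flange: A = 65 × 14 = 910.00, centroid at (56.50, 7.00).
web: A = 24 × 100 = 2400.00, centroid at (12.00, 64.00).
top flange: A = 85 × 14 = 1190.00, centroid at (-18.50, 121.00).
ΣA = 4500.00 mm²
ΣAx̄ = (910.00)(56.50) + (2400.00)(12.00) + (1190.00)(-18.50) = 58200.00 mm³
ΣAȳ = (910.00)(7.00) + (2400.00)(64.00) + (1190.00)(121.00) = 303960.00 mm³
x̄ = 58200.00 / 4500.00 = 12.93 mm
ȳ = 303960.00 / 4500.00 = 67.55 mm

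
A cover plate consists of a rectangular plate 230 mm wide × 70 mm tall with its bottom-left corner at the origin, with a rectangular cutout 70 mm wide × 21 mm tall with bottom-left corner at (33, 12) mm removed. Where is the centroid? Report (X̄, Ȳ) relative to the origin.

Part | A | x̄ᵢ | ȳᵢ | A·x̄ᵢ | A·ȳᵢ
plate | 16100.00 | 115.00 | 35.00 | 1851500.00 | 563500.00
hole | -1470.00 | 68.00 | 22.50 | -99960.00 | -33075.00
Σ | 14630.00 |  |  | 1751540.00 | 530425.00
X̄ = 1751540.00 / 14630.00 = 119.72 mm
Ȳ = 530425.00 / 14630.00 = 36.26 mm

X̄ = 119.72 mm, Ȳ = 36.26 mm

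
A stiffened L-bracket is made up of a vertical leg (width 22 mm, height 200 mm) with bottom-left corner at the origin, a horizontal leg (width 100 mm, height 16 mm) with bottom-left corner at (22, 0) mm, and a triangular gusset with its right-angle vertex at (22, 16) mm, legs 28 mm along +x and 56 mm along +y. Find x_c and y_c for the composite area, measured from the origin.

vertical leg: A = 22 × 200 = 4400.00, centroid at (11.00, 100.00).
horizontal leg: A = 100 × 16 = 1600.00, centroid at (72.00, 8.00).
gusset: A = ½·28·56 = 784.00, centroid at (31.33, 34.67).
ΣA = 6784.00 mm², ΣAx_c = 188165.33 mm³, ΣAy_c = 479978.67 mm³.
x_c = 188165.33/6784.00 = 27.74 mm; y_c = 479978.67/6784.00 = 70.75 mm.

x_c = 27.74 mm, y_c = 70.75 mm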